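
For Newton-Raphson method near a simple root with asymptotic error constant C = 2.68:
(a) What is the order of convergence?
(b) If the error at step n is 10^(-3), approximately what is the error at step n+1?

(a) Newton-Raphson has quadratic (order 2) convergence near simple roots.
    This means |e_{n+1}| ≈ C|e_n|².

(b) With |e_n| = 10^(-3) and C = 2.68:
    |e_{n+1}| ≈ 2.68 × (10^(-3))² = 2.68 × 10^(-6)

(a) 2 (quadratic); (b) |e_{n+1}| ≈ 2.680e-06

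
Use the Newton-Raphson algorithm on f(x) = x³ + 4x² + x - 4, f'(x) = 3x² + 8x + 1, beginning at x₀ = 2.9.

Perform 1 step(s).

f(x) = x³ + 4x² + x - 4
f'(x) = 3x² + 8x + 1
x₀ = 2.9

Newton-Raphson formula: x_{n+1} = x_n - f(x_n)/f'(x_n)

Iteration 1:
  f(2.900000) = 56.929000
  f'(2.900000) = 49.430000
  x_1 = 2.900000 - 56.929000/49.430000 = 1.748291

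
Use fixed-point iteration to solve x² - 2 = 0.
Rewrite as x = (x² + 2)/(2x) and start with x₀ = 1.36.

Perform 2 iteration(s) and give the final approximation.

Equation: x² - 2 = 0
Fixed-point form: x = (x² + 2)/(2x)
x₀ = 1.36

x_1 = g(1.360000) = 1.415294
x_2 = g(1.415294) = 1.414214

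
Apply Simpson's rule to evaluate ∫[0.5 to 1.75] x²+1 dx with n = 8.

f(x) = x²+1
a = 0.5, b = 1.75, n = 8
h = (b - a)/n = 0.156250

Simpson's rule: (h/3)[f(x₀) + 4f(x₁) + 2f(x₂) + ... + f(xₙ)]

x_0 = 0.5000, f(x_0) = 1.250000, coefficient = 1
x_1 = 0.6562, f(x_1) = 1.430664, coefficient = 4
x_2 = 0.8125, f(x_2) = 1.660156, coefficient = 2
x_3 = 0.9688, f(x_3) = 1.938477, coefficient = 4
x_4 = 1.1250, f(x_4) = 2.265625, coefficient = 2
x_5 = 1.2812, f(x_5) = 2.641602, coefficient = 4
x_6 = 1.4375, f(x_6) = 3.066406, coefficient = 2
x_7 = 1.5938, f(x_7) = 3.540039, coefficient = 4
x_8 = 1.7500, f(x_8) = 4.062500, coefficient = 1

I ≈ (0.156250/3) × 57.500000 = 2.994792
Exact value: 2.994792
Error: 0.000000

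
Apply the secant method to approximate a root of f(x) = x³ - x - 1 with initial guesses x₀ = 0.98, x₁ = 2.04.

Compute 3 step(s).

f(x) = x³ - x - 1
x₀ = 0.98, x₁ = 2.04

Secant formula: x_{n+1} = x_n - f(x_n)(x_n - x_{n-1})/(f(x_n) - f(x_{n-1}))

Iteration 1:
  f(0.980000) = -1.038808
  f(2.040000) = 5.449664
  x_2 = 2.040000 - 5.449664×(2.040000 - 0.980000)/(5.449664 - (-1.038808))
       = 1.149707
Iteration 2:
  f(2.040000) = 5.449664
  f(1.149707) = -0.629995
  x_3 = 1.149707 - (-0.629995)×(1.149707 - 2.040000)/(-0.629995 - 5.449664)
       = 1.241962
Iteration 3:
  f(1.149707) = -0.629995
  f(1.241962) = -0.326274
  x_4 = 1.241962 - (-0.326274)×(1.241962 - 1.149707)/(-0.326274 - (-0.629995))
       = 1.341067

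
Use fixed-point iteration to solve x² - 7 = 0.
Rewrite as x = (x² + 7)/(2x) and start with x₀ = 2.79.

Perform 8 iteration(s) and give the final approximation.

Equation: x² - 7 = 0
Fixed-point form: x = (x² + 7)/(2x)
x₀ = 2.79

x_1 = g(2.790000) = 2.649480
x_2 = g(2.649480) = 2.645754
x_3 = g(2.645754) = 2.645751
x_4 = g(2.645751) = 2.645751
x_5 = g(2.645751) = 2.645751
x_6 = g(2.645751) = 2.645751
x_7 = g(2.645751) = 2.645751
x_8 = g(2.645751) = 2.645751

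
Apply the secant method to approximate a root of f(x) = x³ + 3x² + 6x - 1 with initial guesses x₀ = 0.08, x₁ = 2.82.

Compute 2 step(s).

f(x) = x³ + 3x² + 6x - 1
x₀ = 0.08, x₁ = 2.82

Secant formula: x_{n+1} = x_n - f(x_n)(x_n - x_{n-1})/(f(x_n) - f(x_{n-1}))

Iteration 1:
  f(0.080000) = -0.500288
  f(2.820000) = 62.202968
  x_2 = 2.820000 - 62.202968×(2.820000 - 0.080000)/(62.202968 - (-0.500288))
       = 0.101862
Iteration 2:
  f(2.820000) = 62.202968
  f(0.101862) = -0.356647
  x_3 = 0.101862 - (-0.356647)×(0.101862 - 2.820000)/(-0.356647 - 62.202968)
       = 0.117357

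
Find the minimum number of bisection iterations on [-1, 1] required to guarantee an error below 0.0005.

We need (b-a)/2^n ≤ 0.0005
(1 - (-1))/2^n ≤ 0.0005
2/2^n ≤ 0.0005
2^n ≥ 4000
n ≥ log₂(4000) = 11.97
n ≥ 12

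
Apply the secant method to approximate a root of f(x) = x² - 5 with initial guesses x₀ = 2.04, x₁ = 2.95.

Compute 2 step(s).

f(x) = x² - 5
x₀ = 2.04, x₁ = 2.95

Secant formula: x_{n+1} = x_n - f(x_n)(x_n - x_{n-1})/(f(x_n) - f(x_{n-1}))

Iteration 1:
  f(2.040000) = -0.838400
  f(2.950000) = 3.702500
  x_2 = 2.950000 - 3.702500×(2.950000 - 2.040000)/(3.702500 - (-0.838400))
       = 2.208016
Iteration 2:
  f(2.950000) = 3.702500
  f(2.208016) = -0.124665
  x_3 = 2.208016 - (-0.124665)×(2.208016 - 2.950000)/(-0.124665 - 3.702500)
       = 2.232185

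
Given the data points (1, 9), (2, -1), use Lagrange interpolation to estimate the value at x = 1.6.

Lagrange interpolation formula:
P(x) = Σ yᵢ × Lᵢ(x)
where Lᵢ(x) = Π_{j≠i} (x - xⱼ)/(xᵢ - xⱼ)

L_0(1.6) = (1.6 - 2)/(1 - 2) = 0.400000
L_1(1.6) = (1.6 - 1)/(2 - 1) = 0.600000

P(1.6) = 9×L_0(1.6) + (-1)×L_1(1.6)
P(1.6) = 3.000000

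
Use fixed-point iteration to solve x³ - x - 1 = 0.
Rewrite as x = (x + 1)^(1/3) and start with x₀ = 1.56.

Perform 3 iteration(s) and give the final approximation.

Equation: x³ - x - 1 = 0
Fixed-point form: x = (x + 1)^(1/3)
x₀ = 1.56

x_1 = g(1.560000) = 1.367981
x_2 = g(1.367981) = 1.332885
x_3 = g(1.332885) = 1.326267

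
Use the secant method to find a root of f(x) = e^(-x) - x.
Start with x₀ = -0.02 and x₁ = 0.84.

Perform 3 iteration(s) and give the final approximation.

f(x) = e^(-x) - x
x₀ = -0.02, x₁ = 0.84

Secant formula: x_{n+1} = x_n - f(x_n)(x_n - x_{n-1})/(f(x_n) - f(x_{n-1}))

Iteration 1:
  f(-0.020000) = 1.040201
  f(0.840000) = -0.408289
  x_2 = 0.840000 - (-0.408289)×(0.840000 - (-0.020000))/(-0.408289 - 1.040201)
       = 0.597590
Iteration 2:
  f(0.840000) = -0.408289
  f(0.597590) = -0.047454
  x_3 = 0.597590 - (-0.047454)×(0.597590 - 0.840000)/(-0.047454 - (-0.408289))
       = 0.565710
Iteration 3:
  f(0.597590) = -0.047454
  f(0.565710) = 0.002246
  x_4 = 0.565710 - 0.002246×(0.565710 - 0.597590)/(0.002246 - (-0.047454))
       = 0.567151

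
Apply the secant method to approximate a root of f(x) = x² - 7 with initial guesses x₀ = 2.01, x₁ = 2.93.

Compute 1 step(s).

f(x) = x² - 7
x₀ = 2.01, x₁ = 2.93

Secant formula: x_{n+1} = x_n - f(x_n)(x_n - x_{n-1})/(f(x_n) - f(x_{n-1}))

Iteration 1:
  f(2.010000) = -2.959900
  f(2.930000) = 1.584900
  x_2 = 2.930000 - 1.584900×(2.930000 - 2.010000)/(1.584900 - (-2.959900))
       = 2.609170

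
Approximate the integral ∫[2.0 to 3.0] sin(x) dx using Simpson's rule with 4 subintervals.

f(x) = sin(x)
a = 2.0, b = 3.0, n = 4
h = (b - a)/n = 0.250000

Simpson's rule: (h/3)[f(x₀) + 4f(x₁) + 2f(x₂) + ... + f(xₙ)]

x_0 = 2.0000, f(x_0) = 0.909297, coefficient = 1
x_1 = 2.2500, f(x_1) = 0.778073, coefficient = 4
x_2 = 2.5000, f(x_2) = 0.598472, coefficient = 2
x_3 = 2.7500, f(x_3) = 0.381661, coefficient = 4
x_4 = 3.0000, f(x_4) = 0.141120, coefficient = 1

I ≈ (0.250000/3) × 6.886298 = 0.573858
Exact value: 0.573846
Error: 0.000013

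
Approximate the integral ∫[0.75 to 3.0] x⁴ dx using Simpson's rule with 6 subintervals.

f(x) = x⁴
a = 0.75, b = 3.0, n = 6
h = (b - a)/n = 0.375000

Simpson's rule: (h/3)[f(x₀) + 4f(x₁) + 2f(x₂) + ... + f(xₙ)]

x_0 = 0.7500, f(x_0) = 0.316406, coefficient = 1
x_1 = 1.1250, f(x_1) = 1.601807, coefficient = 4
x_2 = 1.5000, f(x_2) = 5.062500, coefficient = 2
x_3 = 1.8750, f(x_3) = 12.359619, coefficient = 4
x_4 = 2.2500, f(x_4) = 25.628906, coefficient = 2
x_5 = 2.6250, f(x_5) = 47.480713, coefficient = 4
x_6 = 3.0000, f(x_6) = 81.000000, coefficient = 1

I ≈ (0.375000/3) × 388.467773 = 48.558472
Exact value: 48.552539
Error: 0.005933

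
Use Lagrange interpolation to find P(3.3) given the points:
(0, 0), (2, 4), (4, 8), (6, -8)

Lagrange interpolation formula:
P(x) = Σ yᵢ × Lᵢ(x)
where Lᵢ(x) = Π_{j≠i} (x - xⱼ)/(xᵢ - xⱼ)

L_0(3.3) = (3.3 - 2)/(0 - 2) × (3.3 - 4)/(0 - 4) × (3.3 - 6)/(0 - 6) = -0.051188
L_1(3.3) = (3.3 - 0)/(2 - 0) × (3.3 - 4)/(2 - 4) × (3.3 - 6)/(2 - 6) = 0.389813
L_2(3.3) = (3.3 - 0)/(4 - 0) × (3.3 - 2)/(4 - 2) × (3.3 - 6)/(4 - 6) = 0.723937
L_3(3.3) = (3.3 - 0)/(6 - 0) × (3.3 - 2)/(6 - 2) × (3.3 - 4)/(6 - 4) = -0.062563

P(3.3) = 0×L_0(3.3) + 4×L_1(3.3) + 8×L_2(3.3) + (-8)×L_3(3.3)
P(3.3) = 7.851250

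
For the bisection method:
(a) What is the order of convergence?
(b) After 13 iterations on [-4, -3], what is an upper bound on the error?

(a) Bisection has linear (order 1) convergence; the error is halved each step.

(b) Error bound = (b-a)/2^n = (-3 - (-4))/2^{13}
    = 1/2^{13}

(a) 1 (linear); (b) error ≤ 1.22e-04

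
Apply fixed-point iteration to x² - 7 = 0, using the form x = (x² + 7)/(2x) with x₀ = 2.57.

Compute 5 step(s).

Equation: x² - 7 = 0
Fixed-point form: x = (x² + 7)/(2x)
x₀ = 2.57

x_1 = g(2.570000) = 2.646868
x_2 = g(2.646868) = 2.645752
x_3 = g(2.645752) = 2.645751
x_4 = g(2.645751) = 2.645751
x_5 = g(2.645751) = 2.645751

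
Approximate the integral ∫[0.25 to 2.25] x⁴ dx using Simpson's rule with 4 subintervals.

f(x) = x⁴
a = 0.25, b = 2.25, n = 4
h = (b - a)/n = 0.500000

Simpson's rule: (h/3)[f(x₀) + 4f(x₁) + 2f(x₂) + ... + f(xₙ)]

x_0 = 0.2500, f(x_0) = 0.003906, coefficient = 1
x_1 = 0.7500, f(x_1) = 0.316406, coefficient = 4
x_2 = 1.2500, f(x_2) = 2.441406, coefficient = 2
x_3 = 1.7500, f(x_3) = 9.378906, coefficient = 4
x_4 = 2.2500, f(x_4) = 25.628906, coefficient = 1

I ≈ (0.500000/3) × 69.296875 = 11.549479
Exact value: 11.532812
Error: 0.016667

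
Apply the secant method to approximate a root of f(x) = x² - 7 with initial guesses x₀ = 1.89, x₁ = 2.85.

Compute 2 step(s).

f(x) = x² - 7
x₀ = 1.89, x₁ = 2.85

Secant formula: x_{n+1} = x_n - f(x_n)(x_n - x_{n-1})/(f(x_n) - f(x_{n-1}))

Iteration 1:
  f(1.890000) = -3.427900
  f(2.850000) = 1.122500
  x_2 = 2.850000 - 1.122500×(2.850000 - 1.890000)/(1.122500 - (-3.427900))
       = 2.613186
Iteration 2:
  f(2.850000) = 1.122500
  f(2.613186) = -0.171261
  x_3 = 2.613186 - (-0.171261)×(2.613186 - 2.850000)/(-0.171261 - 1.122500)
       = 2.644534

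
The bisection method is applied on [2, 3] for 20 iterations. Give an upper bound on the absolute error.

Bisection error bound: |error| ≤ (b-a)/2^n
|error| ≤ (3 - 2)/2^20 = 1/2^20
|error| ≤ 0.0000009537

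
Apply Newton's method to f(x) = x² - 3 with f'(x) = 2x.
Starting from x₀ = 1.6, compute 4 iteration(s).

f(x) = x² - 3
f'(x) = 2x
x₀ = 1.6

Newton-Raphson formula: x_{n+1} = x_n - f(x_n)/f'(x_n)

Iteration 1:
  f(1.600000) = -0.440000
  f'(1.600000) = 3.200000
  x_1 = 1.600000 - (-0.440000)/3.200000 = 1.737500
Iteration 2:
  f(1.737500) = 0.018906
  f'(1.737500) = 3.475000
  x_2 = 1.737500 - 0.018906/3.475000 = 1.732059
Iteration 3:
  f(1.732059) = 0.000030
  f'(1.732059) = 3.464119
  x_3 = 1.732059 - 0.000030/3.464119 = 1.732051
Iteration 4:
  f(1.732051) = 0.000000
  f'(1.732051) = 3.464102
  x_4 = 1.732051 - 0.000000/3.464102 = 1.732051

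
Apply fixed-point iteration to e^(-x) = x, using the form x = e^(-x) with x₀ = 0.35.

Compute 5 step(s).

Equation: e^(-x) = x
Fixed-point form: x = e^(-x)
x₀ = 0.35

x_1 = g(0.350000) = 0.704688
x_2 = g(0.704688) = 0.494263
x_3 = g(0.494263) = 0.610020
x_4 = g(0.610020) = 0.543340
x_5 = g(0.543340) = 0.580805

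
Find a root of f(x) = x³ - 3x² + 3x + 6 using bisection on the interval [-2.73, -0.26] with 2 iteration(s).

f(x) = x³ - 3x² + 3x + 6
Initial interval: [-2.73, -0.26]

Iteration 1:
  c_1 = (-2.730000 + (-0.260000))/2 = -1.495000
  f(c_1) = f(-1.495000) = -8.531437
  f(a) × f(c) ≥ 0, new interval: [-1.495000, -0.260000]
Iteration 2:
  c_2 = (-1.495000 + (-0.260000))/2 = -0.877500
  f(c_2) = f(-0.877500) = 0.381801
  f(a) × f(c) < 0, new interval: [-1.495000, -0.877500]

After 2 iteration(s), the approximation is c_2 = -0.877500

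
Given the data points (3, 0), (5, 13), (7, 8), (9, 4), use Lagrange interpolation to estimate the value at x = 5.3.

Lagrange interpolation formula:
P(x) = Σ yᵢ × Lᵢ(x)
where Lᵢ(x) = Π_{j≠i} (x - xⱼ)/(xᵢ - xⱼ)

L_0(5.3) = (5.3 - 5)/(3 - 5) × (5.3 - 7)/(3 - 7) × (5.3 - 9)/(3 - 9) = -0.039312
L_1(5.3) = (5.3 - 3)/(5 - 3) × (5.3 - 7)/(5 - 7) × (5.3 - 9)/(5 - 9) = 0.904188
L_2(5.3) = (5.3 - 3)/(7 - 3) × (5.3 - 5)/(7 - 5) × (5.3 - 9)/(7 - 9) = 0.159562
L_3(5.3) = (5.3 - 3)/(9 - 3) × (5.3 - 5)/(9 - 5) × (5.3 - 7)/(9 - 7) = -0.024437

P(5.3) = 0×L_0(5.3) + 13×L_1(5.3) + 8×L_2(5.3) + 4×L_3(5.3)
P(5.3) = 12.933187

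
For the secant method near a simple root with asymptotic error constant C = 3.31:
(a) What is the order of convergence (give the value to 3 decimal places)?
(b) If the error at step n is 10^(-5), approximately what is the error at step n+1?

(a) Secant method has superlinear convergence with order φ = (1+√5)/2 ≈ 1.618.
    This means |e_{n+1}| ≈ C|e_n|^1.618.

(b) With |e_n| = 10^(-5) and C = 3.31:
    |e_{n+1}| ≈ 3.31 × (10^(-5))^1.618 = 3.31 × 10^(-8.09)

(a) ≈ 1.618 (golden ratio); (b) |e_{n+1}| ≈ 2.689e-08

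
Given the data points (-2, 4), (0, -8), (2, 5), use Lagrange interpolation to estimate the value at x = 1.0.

Lagrange interpolation formula:
P(x) = Σ yᵢ × Lᵢ(x)
where Lᵢ(x) = Π_{j≠i} (x - xⱼ)/(xᵢ - xⱼ)

L_0(1.0) = (1.0 - 0)/(-2 - 0) × (1.0 - 2)/(-2 - 2) = -0.125000
L_1(1.0) = (1.0 - (-2))/(0 - (-2)) × (1.0 - 2)/(0 - 2) = 0.750000
L_2(1.0) = (1.0 - (-2))/(2 - (-2)) × (1.0 - 0)/(2 - 0) = 0.375000

P(1.0) = 4×L_0(1.0) + (-8)×L_1(1.0) + 5×L_2(1.0)
P(1.0) = -4.625000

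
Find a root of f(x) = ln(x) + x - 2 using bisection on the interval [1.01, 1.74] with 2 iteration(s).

f(x) = ln(x) + x - 2
Initial interval: [1.01, 1.74]

Iteration 1:
  c_1 = (1.010000 + 1.740000)/2 = 1.375000
  f(c_1) = f(1.375000) = -0.306546
  f(a) × f(c) ≥ 0, new interval: [1.375000, 1.740000]
Iteration 2:
  c_2 = (1.375000 + 1.740000)/2 = 1.557500
  f(c_2) = f(1.557500) = 0.000582
  f(a) × f(c) < 0, new interval: [1.375000, 1.557500]

After 2 iteration(s), the approximation is c_2 = 1.557500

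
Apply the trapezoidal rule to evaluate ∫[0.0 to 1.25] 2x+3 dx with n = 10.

f(x) = 2x+3
a = 0.0, b = 1.25, n = 10
h = (b - a)/n = 0.125000

Trapezoidal rule: (h/2)[f(x₀) + 2f(x₁) + 2f(x₂) + ... + f(xₙ)]

x_0 = 0.0000, f(x_0) = 3.000000, coefficient = 1
x_1 = 0.1250, f(x_1) = 3.250000, coefficient = 2
x_2 = 0.2500, f(x_2) = 3.500000, coefficient = 2
x_3 = 0.3750, f(x_3) = 3.750000, coefficient = 2
x_4 = 0.5000, f(x_4) = 4.000000, coefficient = 2
x_5 = 0.6250, f(x_5) = 4.250000, coefficient = 2
x_6 = 0.7500, f(x_6) = 4.500000, coefficient = 2
x_7 = 0.8750, f(x_7) = 4.750000, coefficient = 2
x_8 = 1.0000, f(x_8) = 5.000000, coefficient = 2
x_9 = 1.1250, f(x_9) = 5.250000, coefficient = 2
x_10 = 1.2500, f(x_10) = 5.500000, coefficient = 1

I ≈ (0.125000/2) × 85.000000 = 5.312500
Exact value: 5.312500
Error: 0.000000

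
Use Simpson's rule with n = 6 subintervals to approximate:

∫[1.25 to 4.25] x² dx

f(x) = x²
a = 1.25, b = 4.25, n = 6
h = (b - a)/n = 0.500000

Simpson's rule: (h/3)[f(x₀) + 4f(x₁) + 2f(x₂) + ... + f(xₙ)]

x_0 = 1.2500, f(x_0) = 1.562500, coefficient = 1
x_1 = 1.7500, f(x_1) = 3.062500, coefficient = 4
x_2 = 2.2500, f(x_2) = 5.062500, coefficient = 2
x_3 = 2.7500, f(x_3) = 7.562500, coefficient = 4
x_4 = 3.2500, f(x_4) = 10.562500, coefficient = 2
x_5 = 3.7500, f(x_5) = 14.062500, coefficient = 4
x_6 = 4.2500, f(x_6) = 18.062500, coefficient = 1

I ≈ (0.500000/3) × 149.625000 = 24.937500
Exact value: 24.937500
Error: 0.000000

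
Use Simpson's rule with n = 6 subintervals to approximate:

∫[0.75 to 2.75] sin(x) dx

f(x) = sin(x)
a = 0.75, b = 2.75, n = 6
h = (b - a)/n = 0.333333

Simpson's rule: (h/3)[f(x₀) + 4f(x₁) + 2f(x₂) + ... + f(xₙ)]

x_0 = 0.7500, f(x_0) = 0.681639, coefficient = 1
x_1 = 1.0833, f(x_1) = 0.883524, coefficient = 4
x_2 = 1.4167, f(x_2) = 0.988146, coefficient = 2
x_3 = 1.7500, f(x_3) = 0.983986, coefficient = 4
x_4 = 2.0833, f(x_4) = 0.871503, coefficient = 2
x_5 = 2.4167, f(x_5) = 0.663080, coefficient = 4
x_6 = 2.7500, f(x_6) = 0.381661, coefficient = 1

I ≈ (0.333333/3) × 14.904957 = 1.656106
Exact value: 1.655991
Error: 0.000115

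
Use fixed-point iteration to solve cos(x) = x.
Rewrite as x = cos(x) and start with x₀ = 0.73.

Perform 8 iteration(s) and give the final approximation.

Equation: cos(x) = x
Fixed-point form: x = cos(x)
x₀ = 0.73

x_1 = g(0.730000) = 0.745174
x_2 = g(0.745174) = 0.734970
x_3 = g(0.734970) = 0.741851
x_4 = g(0.741851) = 0.737219
x_5 = g(0.737219) = 0.740341
x_6 = g(0.740341) = 0.738239
x_7 = g(0.738239) = 0.739655
x_8 = g(0.739655) = 0.738701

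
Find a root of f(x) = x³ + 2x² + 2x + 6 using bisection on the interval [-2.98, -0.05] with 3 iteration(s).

f(x) = x³ + 2x² + 2x + 6
Initial interval: [-2.98, -0.05]

Iteration 1:
  c_1 = (-2.980000 + (-0.050000))/2 = -1.515000
  f(c_1) = f(-1.515000) = 4.083184
  f(a) × f(c) < 0, new interval: [-2.980000, -1.515000]
Iteration 2:
  c_2 = (-2.980000 + (-1.515000))/2 = -2.247500
  f(c_2) = f(-2.247500) = 0.254814
  f(a) × f(c) < 0, new interval: [-2.980000, -2.247500]
Iteration 3:
  c_3 = (-2.980000 + (-2.247500))/2 = -2.613750
  f(c_3) = f(-2.613750) = -3.420449
  f(a) × f(c) ≥ 0, new interval: [-2.613750, -2.247500]

After 3 iteration(s), the approximation is c_3 = -2.613750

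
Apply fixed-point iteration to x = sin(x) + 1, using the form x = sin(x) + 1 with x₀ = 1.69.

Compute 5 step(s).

Equation: x = sin(x) + 1
Fixed-point form: x = sin(x) + 1
x₀ = 1.69

x_1 = g(1.690000) = 1.992904
x_2 = g(1.992904) = 1.912228
x_3 = g(1.912228) = 1.942276
x_4 = g(1.942276) = 1.931791
x_5 = g(1.931791) = 1.935546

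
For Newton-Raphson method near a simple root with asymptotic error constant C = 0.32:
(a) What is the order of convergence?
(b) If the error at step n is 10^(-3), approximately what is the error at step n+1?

(a) Newton-Raphson has quadratic (order 2) convergence near simple roots.
    This means |e_{n+1}| ≈ C|e_n|².

(b) With |e_n| = 10^(-3) and C = 0.32:
    |e_{n+1}| ≈ 0.32 × (10^(-3))² = 0.32 × 10^(-6)

(a) 2 (quadratic); (b) |e_{n+1}| ≈ 3.200e-07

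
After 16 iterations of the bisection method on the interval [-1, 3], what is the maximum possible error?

Bisection error bound: |error| ≤ (b-a)/2^n
|error| ≤ (3 - (-1))/2^16 = 4/2^16
|error| ≤ 0.0000610352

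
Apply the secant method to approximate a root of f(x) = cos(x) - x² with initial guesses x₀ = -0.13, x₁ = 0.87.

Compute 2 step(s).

f(x) = cos(x) - x²
x₀ = -0.13, x₁ = 0.87

Secant formula: x_{n+1} = x_n - f(x_n)(x_n - x_{n-1})/(f(x_n) - f(x_{n-1}))

Iteration 1:
  f(-0.130000) = 0.974662
  f(0.870000) = -0.112073
  x_2 = 0.870000 - (-0.112073)×(0.870000 - (-0.130000))/(-0.112073 - 0.974662)
       = 0.766871
Iteration 2:
  f(0.870000) = -0.112073
  f(0.766871) = 0.131993
  x_3 = 0.766871 - 0.131993×(0.766871 - 0.870000)/(0.131993 - (-0.112073))
       = 0.822644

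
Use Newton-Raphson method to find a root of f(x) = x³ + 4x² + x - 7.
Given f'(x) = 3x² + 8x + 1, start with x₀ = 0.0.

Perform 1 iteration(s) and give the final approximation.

f(x) = x³ + 4x² + x - 7
f'(x) = 3x² + 8x + 1
x₀ = 0.0

Newton-Raphson formula: x_{n+1} = x_n - f(x_n)/f'(x_n)

Iteration 1:
  f(0.000000) = -7.000000
  f'(0.000000) = 1.000000
  x_1 = 0.000000 - (-7.000000)/1.000000 = 7.000000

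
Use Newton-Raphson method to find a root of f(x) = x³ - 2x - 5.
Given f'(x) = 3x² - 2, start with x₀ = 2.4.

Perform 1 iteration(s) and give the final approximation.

f(x) = x³ - 2x - 5
f'(x) = 3x² - 2
x₀ = 2.4

Newton-Raphson formula: x_{n+1} = x_n - f(x_n)/f'(x_n)

Iteration 1:
  f(2.400000) = 4.024000
  f'(2.400000) = 15.280000
  x_1 = 2.400000 - 4.024000/15.280000 = 2.136649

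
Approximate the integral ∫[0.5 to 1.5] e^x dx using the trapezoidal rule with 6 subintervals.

f(x) = e^x
a = 0.5, b = 1.5, n = 6
h = (b - a)/n = 0.166667

Trapezoidal rule: (h/2)[f(x₀) + 2f(x₁) + 2f(x₂) + ... + f(xₙ)]

x_0 = 0.5000, f(x_0) = 1.648721, coefficient = 1
x_1 = 0.6667, f(x_1) = 1.947734, coefficient = 2
x_2 = 0.8333, f(x_2) = 2.300976, coefficient = 2
x_3 = 1.0000, f(x_3) = 2.718282, coefficient = 2
x_4 = 1.1667, f(x_4) = 3.211271, coefficient = 2
x_5 = 1.3333, f(x_5) = 3.793668, coefficient = 2
x_6 = 1.5000, f(x_6) = 4.481689, coefficient = 1

I ≈ (0.166667/2) × 34.074271 = 2.839523
Exact value: 2.832968
Error: 0.006555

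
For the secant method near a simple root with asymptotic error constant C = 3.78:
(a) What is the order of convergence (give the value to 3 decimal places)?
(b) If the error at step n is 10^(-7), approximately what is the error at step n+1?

(a) Secant method has superlinear convergence with order φ = (1+√5)/2 ≈ 1.618.
    This means |e_{n+1}| ≈ C|e_n|^1.618.

(b) With |e_n| = 10^(-7) and C = 3.78:
    |e_{n+1}| ≈ 3.78 × (10^(-7))^1.618 = 3.78 × 10^(-11.33)

(a) ≈ 1.618 (golden ratio); (b) |e_{n+1}| ≈ 1.783e-11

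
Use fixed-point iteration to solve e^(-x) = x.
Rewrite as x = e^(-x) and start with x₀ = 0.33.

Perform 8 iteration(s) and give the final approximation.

Equation: e^(-x) = x
Fixed-point form: x = e^(-x)
x₀ = 0.33

x_1 = g(0.330000) = 0.718924
x_2 = g(0.718924) = 0.487276
x_3 = g(0.487276) = 0.614297
x_4 = g(0.614297) = 0.541021
x_5 = g(0.541021) = 0.582154
x_6 = g(0.582154) = 0.558694
x_7 = g(0.558694) = 0.571956
x_8 = g(0.571956) = 0.564421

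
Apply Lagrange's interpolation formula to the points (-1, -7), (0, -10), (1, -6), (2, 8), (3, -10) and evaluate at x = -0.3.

Lagrange interpolation formula:
P(x) = Σ yᵢ × Lᵢ(x)
where Lᵢ(x) = Π_{j≠i} (x - xⱼ)/(xᵢ - xⱼ)

L_0(-0.3) = (-0.3 - 0)/(-1 - 0) × (-0.3 - 1)/(-1 - 1) × (-0.3 - 2)/(-1 - 2) × (-0.3 - 3)/(-1 - 3) = 0.123337
L_1(-0.3) = (-0.3 - (-1))/(0 - (-1)) × (-0.3 - 1)/(0 - 1) × (-0.3 - 2)/(0 - 2) × (-0.3 - 3)/(0 - 3) = 1.151150
L_2(-0.3) = (-0.3 - (-1))/(1 - (-1)) × (-0.3 - 0)/(1 - 0) × (-0.3 - 2)/(1 - 2) × (-0.3 - 3)/(1 - 3) = -0.398475
L_3(-0.3) = (-0.3 - (-1))/(2 - (-1)) × (-0.3 - 0)/(2 - 0) × (-0.3 - 1)/(2 - 1) × (-0.3 - 3)/(2 - 3) = 0.150150
L_4(-0.3) = (-0.3 - (-1))/(3 - (-1)) × (-0.3 - 0)/(3 - 0) × (-0.3 - 1)/(3 - 1) × (-0.3 - 2)/(3 - 2) = -0.026162

P(-0.3) = (-7)×L_0(-0.3) + (-10)×L_1(-0.3) + (-6)×L_2(-0.3) + 8×L_3(-0.3) + (-10)×L_4(-0.3)
P(-0.3) = -8.521187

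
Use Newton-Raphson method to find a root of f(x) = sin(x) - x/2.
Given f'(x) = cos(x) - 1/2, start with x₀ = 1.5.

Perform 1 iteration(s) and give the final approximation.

f(x) = sin(x) - x/2
f'(x) = cos(x) - 1/2
x₀ = 1.5

Newton-Raphson formula: x_{n+1} = x_n - f(x_n)/f'(x_n)

Iteration 1:
  f(1.500000) = 0.247495
  f'(1.500000) = -0.429263
  x_1 = 1.500000 - 0.247495/(-0.429263) = 2.076558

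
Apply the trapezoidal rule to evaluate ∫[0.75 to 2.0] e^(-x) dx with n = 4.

f(x) = e^(-x)
a = 0.75, b = 2.0, n = 4
h = (b - a)/n = 0.312500

Trapezoidal rule: (h/2)[f(x₀) + 2f(x₁) + 2f(x₂) + ... + f(xₙ)]

x_0 = 0.7500, f(x_0) = 0.472367, coefficient = 1
x_1 = 1.0625, f(x_1) = 0.345591, coefficient = 2
x_2 = 1.3750, f(x_2) = 0.252840, coefficient = 2
x_3 = 1.6875, f(x_3) = 0.184981, coefficient = 2
x_4 = 2.0000, f(x_4) = 0.135335, coefficient = 1

I ≈ (0.312500/2) × 2.174525 = 0.339770
Exact value: 0.337031
Error: 0.002738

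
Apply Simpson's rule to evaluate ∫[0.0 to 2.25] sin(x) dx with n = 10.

f(x) = sin(x)
a = 0.0, b = 2.25, n = 10
h = (b - a)/n = 0.225000

Simpson's rule: (h/3)[f(x₀) + 4f(x₁) + 2f(x₂) + ... + f(xₙ)]

x_0 = 0.0000, f(x_0) = 0.000000, coefficient = 1
x_1 = 0.2250, f(x_1) = 0.223106, coefficient = 4
x_2 = 0.4500, f(x_2) = 0.434966, coefficient = 2
x_3 = 0.6750, f(x_3) = 0.624897, coefficient = 4
x_4 = 0.9000, f(x_4) = 0.783327, coefficient = 2
x_5 = 1.1250, f(x_5) = 0.902268, coefficient = 4
x_6 = 1.3500, f(x_6) = 0.975723, coefficient = 2
x_7 = 1.5750, f(x_7) = 0.999991, coefficient = 4
x_8 = 1.8000, f(x_8) = 0.973848, coefficient = 2
x_9 = 2.0250, f(x_9) = 0.898611, coefficient = 4
x_10 = 2.2500, f(x_10) = 0.778073, coefficient = 1

I ≈ (0.225000/3) × 21.709293 = 1.628197
Exact value: 1.628174
Error: 0.000023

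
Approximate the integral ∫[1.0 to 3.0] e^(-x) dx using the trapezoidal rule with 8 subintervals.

f(x) = e^(-x)
a = 1.0, b = 3.0, n = 8
h = (b - a)/n = 0.250000

Trapezoidal rule: (h/2)[f(x₀) + 2f(x₁) + 2f(x₂) + ... + f(xₙ)]

x_0 = 1.0000, f(x_0) = 0.367879, coefficient = 1
x_1 = 1.2500, f(x_1) = 0.286505, coefficient = 2
x_2 = 1.5000, f(x_2) = 0.223130, coefficient = 2
x_3 = 1.7500, f(x_3) = 0.173774, coefficient = 2
x_4 = 2.0000, f(x_4) = 0.135335, coefficient = 2
x_5 = 2.2500, f(x_5) = 0.105399, coefficient = 2
x_6 = 2.5000, f(x_6) = 0.082085, coefficient = 2
x_7 = 2.7500, f(x_7) = 0.063928, coefficient = 2
x_8 = 3.0000, f(x_8) = 0.049787, coefficient = 1

I ≈ (0.250000/2) × 2.557979 = 0.319747
Exact value: 0.318092
Error: 0.001655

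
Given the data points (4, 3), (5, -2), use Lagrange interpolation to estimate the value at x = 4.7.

Lagrange interpolation formula:
P(x) = Σ yᵢ × Lᵢ(x)
where Lᵢ(x) = Π_{j≠i} (x - xⱼ)/(xᵢ - xⱼ)

L_0(4.7) = (4.7 - 5)/(4 - 5) = 0.300000
L_1(4.7) = (4.7 - 4)/(5 - 4) = 0.700000

P(4.7) = 3×L_0(4.7) + (-2)×L_1(4.7)
P(4.7) = -0.500000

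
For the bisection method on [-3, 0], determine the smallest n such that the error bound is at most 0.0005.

We need (b-a)/2^n ≤ 0.0005
(0 - (-3))/2^n ≤ 0.0005
3/2^n ≤ 0.0005
2^n ≥ 6000
n ≥ log₂(6000) = 12.55
n ≥ 13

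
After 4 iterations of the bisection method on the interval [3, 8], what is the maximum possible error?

Bisection error bound: |error| ≤ (b-a)/2^n
|error| ≤ (8 - 3)/2^4 = 5/2^4
|error| ≤ 0.3125000000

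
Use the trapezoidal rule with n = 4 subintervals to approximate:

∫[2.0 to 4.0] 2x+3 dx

f(x) = 2x+3
a = 2.0, b = 4.0, n = 4
h = (b - a)/n = 0.500000

Trapezoidal rule: (h/2)[f(x₀) + 2f(x₁) + 2f(x₂) + ... + f(xₙ)]

x_0 = 2.0000, f(x_0) = 7.000000, coefficient = 1
x_1 = 2.5000, f(x_1) = 8.000000, coefficient = 2
x_2 = 3.0000, f(x_2) = 9.000000, coefficient = 2
x_3 = 3.5000, f(x_3) = 10.000000, coefficient = 2
x_4 = 4.0000, f(x_4) = 11.000000, coefficient = 1

I ≈ (0.500000/2) × 72.000000 = 18.000000
Exact value: 18.000000
Error: 0.000000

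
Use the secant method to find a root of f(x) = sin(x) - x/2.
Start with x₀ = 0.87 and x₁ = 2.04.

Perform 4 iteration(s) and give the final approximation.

f(x) = sin(x) - x/2
x₀ = 0.87, x₁ = 2.04

Secant formula: x_{n+1} = x_n - f(x_n)(x_n - x_{n-1})/(f(x_n) - f(x_{n-1}))

Iteration 1:
  f(0.870000) = 0.329329
  f(2.040000) = -0.128071
  x_2 = 2.040000 - (-0.128071)×(2.040000 - 0.870000)/(-0.128071 - 0.329329)
       = 1.712402
Iteration 2:
  f(2.040000) = -0.128071
  f(1.712402) = 0.133790
  x_3 = 1.712402 - 0.133790×(1.712402 - 2.040000)/(0.133790 - (-0.128071))
       = 1.879778
Iteration 3:
  f(1.712402) = 0.133790
  f(1.879778) = 0.012755
  x_4 = 1.879778 - 0.012755×(1.879778 - 1.712402)/(0.012755 - 0.133790)
       = 1.897416
Iteration 4:
  f(1.879778) = 0.012755
  f(1.897416) = -0.001576
  x_5 = 1.897416 - (-0.001576)×(1.897416 - 1.879778)/(-0.001576 - 0.012755)
       = 1.895477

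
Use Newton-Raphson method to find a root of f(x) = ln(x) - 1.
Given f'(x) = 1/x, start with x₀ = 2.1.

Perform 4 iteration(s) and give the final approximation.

f(x) = ln(x) - 1
f'(x) = 1/x
x₀ = 2.1

Newton-Raphson formula: x_{n+1} = x_n - f(x_n)/f'(x_n)

Iteration 1:
  f(2.100000) = -0.258063
  f'(2.100000) = 0.476190
  x_1 = 2.100000 - (-0.258063)/0.476190 = 2.641932
Iteration 2:
  f(2.641932) = -0.028490
  f'(2.641932) = 0.378511
  x_2 = 2.641932 - (-0.028490)/0.378511 = 2.717199
Iteration 3:
  f(2.717199) = -0.000398
  f'(2.717199) = 0.368026
  x_3 = 2.717199 - (-0.000398)/0.368026 = 2.718282
Iteration 4:
  f(2.718282) = 0.000000
  f'(2.718282) = 0.367879
  x_4 = 2.718282 - 0.000000/0.367879 = 2.718282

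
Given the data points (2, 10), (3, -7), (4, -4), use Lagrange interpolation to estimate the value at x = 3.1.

Lagrange interpolation formula:
P(x) = Σ yᵢ × Lᵢ(x)
where Lᵢ(x) = Π_{j≠i} (x - xⱼ)/(xᵢ - xⱼ)

L_0(3.1) = (3.1 - 3)/(2 - 3) × (3.1 - 4)/(2 - 4) = -0.045000
L_1(3.1) = (3.1 - 2)/(3 - 2) × (3.1 - 4)/(3 - 4) = 0.990000
L_2(3.1) = (3.1 - 2)/(4 - 2) × (3.1 - 3)/(4 - 3) = 0.055000

P(3.1) = 10×L_0(3.1) + (-7)×L_1(3.1) + (-4)×L_2(3.1)
P(3.1) = -7.600000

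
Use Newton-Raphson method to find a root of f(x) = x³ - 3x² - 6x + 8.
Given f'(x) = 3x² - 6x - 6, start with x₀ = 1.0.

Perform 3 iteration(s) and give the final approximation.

f(x) = x³ - 3x² - 6x + 8
f'(x) = 3x² - 6x - 6
x₀ = 1.0

Newton-Raphson formula: x_{n+1} = x_n - f(x_n)/f'(x_n)

Iteration 1:
  f(1.000000) = 0.000000
  f'(1.000000) = -9.000000
  x_1 = 1.000000 - 0.000000/(-9.000000) = 1.000000
Iteration 2:
  f(1.000000) = 0.000000
  f'(1.000000) = -9.000000
  x_2 = 1.000000 - 0.000000/(-9.000000) = 1.000000
Iteration 3:
  f(1.000000) = 0.000000
  f'(1.000000) = -9.000000
  x_3 = 1.000000 - 0.000000/(-9.000000) = 1.000000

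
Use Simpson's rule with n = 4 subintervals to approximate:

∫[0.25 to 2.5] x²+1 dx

f(x) = x²+1
a = 0.25, b = 2.5, n = 4
h = (b - a)/n = 0.562500

Simpson's rule: (h/3)[f(x₀) + 4f(x₁) + 2f(x₂) + ... + f(xₙ)]

x_0 = 0.2500, f(x_0) = 1.062500, coefficient = 1
x_1 = 0.8125, f(x_1) = 1.660156, coefficient = 4
x_2 = 1.3750, f(x_2) = 2.890625, coefficient = 2
x_3 = 1.9375, f(x_3) = 4.753906, coefficient = 4
x_4 = 2.5000, f(x_4) = 7.250000, coefficient = 1

I ≈ (0.562500/3) × 39.750000 = 7.453125
Exact value: 7.453125
Error: 0.000000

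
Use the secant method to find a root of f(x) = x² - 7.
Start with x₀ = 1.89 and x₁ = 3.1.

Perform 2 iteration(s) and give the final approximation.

f(x) = x² - 7
x₀ = 1.89, x₁ = 3.1

Secant formula: x_{n+1} = x_n - f(x_n)(x_n - x_{n-1})/(f(x_n) - f(x_{n-1}))

Iteration 1:
  f(1.890000) = -3.427900
  f(3.100000) = 2.610000
  x_2 = 3.100000 - 2.610000×(3.100000 - 1.890000)/(2.610000 - (-3.427900))
       = 2.576954
Iteration 2:
  f(3.100000) = 2.610000
  f(2.576954) = -0.359309
  x_3 = 2.576954 - (-0.359309)×(2.576954 - 3.100000)/(-0.359309 - 2.610000)
       = 2.640246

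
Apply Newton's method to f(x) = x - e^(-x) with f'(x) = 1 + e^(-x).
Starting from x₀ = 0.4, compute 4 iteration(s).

f(x) = x - e^(-x)
f'(x) = 1 + e^(-x)
x₀ = 0.4

Newton-Raphson formula: x_{n+1} = x_n - f(x_n)/f'(x_n)

Iteration 1:
  f(0.400000) = -0.270320
  f'(0.400000) = 1.670320
  x_1 = 0.400000 - (-0.270320)/1.670320 = 0.561837
Iteration 2:
  f(0.561837) = -0.008323
  f'(0.561837) = 1.570161
  x_2 = 0.561837 - (-0.008323)/1.570161 = 0.567138
Iteration 3:
  f(0.567138) = -0.000008
  f'(0.567138) = 1.567146
  x_3 = 0.567138 - (-0.000008)/1.567146 = 0.567143
Iteration 4:
  f(0.567143) = 0.000000
  f'(0.567143) = 1.567143
  x_4 = 0.567143 - 0.000000/1.567143 = 0.567143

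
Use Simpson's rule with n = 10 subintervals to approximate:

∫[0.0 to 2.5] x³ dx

f(x) = x³
a = 0.0, b = 2.5, n = 10
h = (b - a)/n = 0.250000

Simpson's rule: (h/3)[f(x₀) + 4f(x₁) + 2f(x₂) + ... + f(xₙ)]

x_0 = 0.0000, f(x_0) = 0.000000, coefficient = 1
x_1 = 0.2500, f(x_1) = 0.015625, coefficient = 4
x_2 = 0.5000, f(x_2) = 0.125000, coefficient = 2
x_3 = 0.7500, f(x_3) = 0.421875, coefficient = 4
x_4 = 1.0000, f(x_4) = 1.000000, coefficient = 2
x_5 = 1.2500, f(x_5) = 1.953125, coefficient = 4
x_6 = 1.5000, f(x_6) = 3.375000, coefficient = 2
x_7 = 1.7500, f(x_7) = 5.359375, coefficient = 4
x_8 = 2.0000, f(x_8) = 8.000000, coefficient = 2
x_9 = 2.2500, f(x_9) = 11.390625, coefficient = 4
x_10 = 2.5000, f(x_10) = 15.625000, coefficient = 1

I ≈ (0.250000/3) × 117.187500 = 9.765625
Exact value: 9.765625
Error: 0.000000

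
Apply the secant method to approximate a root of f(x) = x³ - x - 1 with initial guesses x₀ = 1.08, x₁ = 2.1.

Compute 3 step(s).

f(x) = x³ - x - 1
x₀ = 1.08, x₁ = 2.1

Secant formula: x_{n+1} = x_n - f(x_n)(x_n - x_{n-1})/(f(x_n) - f(x_{n-1}))

Iteration 1:
  f(1.080000) = -0.820288
  f(2.100000) = 6.161000
  x_2 = 2.100000 - 6.161000×(2.100000 - 1.080000)/(6.161000 - (-0.820288))
       = 1.199848
Iteration 2:
  f(2.100000) = 6.161000
  f(1.199848) = -0.472504
  x_3 = 1.199848 - (-0.472504)×(1.199848 - 2.100000)/(-0.472504 - 6.161000)
       = 1.263966
Iteration 3:
  f(1.199848) = -0.472504
  f(1.263966) = -0.244642
  x_4 = 1.263966 - (-0.244642)×(1.263966 - 1.199848)/(-0.244642 - (-0.472504))
       = 1.332805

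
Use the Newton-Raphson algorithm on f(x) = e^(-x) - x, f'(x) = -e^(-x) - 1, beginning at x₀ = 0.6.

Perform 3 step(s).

f(x) = e^(-x) - x
f'(x) = -e^(-x) - 1
x₀ = 0.6

Newton-Raphson formula: x_{n+1} = x_n - f(x_n)/f'(x_n)

Iteration 1:
  f(0.600000) = -0.051188
  f'(0.600000) = -1.548812
  x_1 = 0.600000 - (-0.051188)/(-1.548812) = 0.566950
Iteration 2:
  f(0.566950) = 0.000303
  f'(0.566950) = -1.567253
  x_2 = 0.566950 - 0.000303/(-1.567253) = 0.567143
Iteration 3:
  f(0.567143) = 0.000000
  f'(0.567143) = -1.567143
  x_3 = 0.567143 - 0.000000/(-1.567143) = 0.567143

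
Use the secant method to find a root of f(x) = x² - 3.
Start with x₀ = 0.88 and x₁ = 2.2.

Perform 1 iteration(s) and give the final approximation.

f(x) = x² - 3
x₀ = 0.88, x₁ = 2.2

Secant formula: x_{n+1} = x_n - f(x_n)(x_n - x_{n-1})/(f(x_n) - f(x_{n-1}))

Iteration 1:
  f(0.880000) = -2.225600
  f(2.200000) = 1.840000
  x_2 = 2.200000 - 1.840000×(2.200000 - 0.880000)/(1.840000 - (-2.225600))
       = 1.602597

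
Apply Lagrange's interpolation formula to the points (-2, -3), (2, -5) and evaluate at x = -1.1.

Lagrange interpolation formula:
P(x) = Σ yᵢ × Lᵢ(x)
where Lᵢ(x) = Π_{j≠i} (x - xⱼ)/(xᵢ - xⱼ)

L_0(-1.1) = (-1.1 - 2)/(-2 - 2) = 0.775000
L_1(-1.1) = (-1.1 - (-2))/(2 - (-2)) = 0.225000

P(-1.1) = (-3)×L_0(-1.1) + (-5)×L_1(-1.1)
P(-1.1) = -3.450000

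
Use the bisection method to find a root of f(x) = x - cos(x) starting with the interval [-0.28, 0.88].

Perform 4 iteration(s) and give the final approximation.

f(x) = x - cos(x)
Initial interval: [-0.28, 0.88]

Iteration 1:
  c_1 = (-0.280000 + 0.880000)/2 = 0.300000
  f(c_1) = f(0.300000) = -0.655336
  f(a) × f(c) ≥ 0, new interval: [0.300000, 0.880000]
Iteration 2:
  c_2 = (0.300000 + 0.880000)/2 = 0.590000
  f(c_2) = f(0.590000) = -0.240941
  f(a) × f(c) ≥ 0, new interval: [0.590000, 0.880000]
Iteration 3:
  c_3 = (0.590000 + 0.880000)/2 = 0.735000
  f(c_3) = f(0.735000) = -0.006831
  f(a) × f(c) ≥ 0, new interval: [0.735000, 0.880000]
Iteration 4:
  c_4 = (0.735000 + 0.880000)/2 = 0.807500
  f(c_4) = f(0.807500) = 0.116193
  f(a) × f(c) < 0, new interval: [0.735000, 0.807500]

After 4 iteration(s), the approximation is c_4 = 0.807500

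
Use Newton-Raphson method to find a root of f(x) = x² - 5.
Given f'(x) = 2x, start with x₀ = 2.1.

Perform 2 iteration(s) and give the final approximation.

f(x) = x² - 5
f'(x) = 2x
x₀ = 2.1

Newton-Raphson formula: x_{n+1} = x_n - f(x_n)/f'(x_n)

Iteration 1:
  f(2.100000) = -0.590000
  f'(2.100000) = 4.200000
  x_1 = 2.100000 - (-0.590000)/4.200000 = 2.240476
Iteration 2:
  f(2.240476) = 0.019734
  f'(2.240476) = 4.480952
  x_2 = 2.240476 - 0.019734/4.480952 = 2.236072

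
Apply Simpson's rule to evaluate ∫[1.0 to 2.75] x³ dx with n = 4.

f(x) = x³
a = 1.0, b = 2.75, n = 4
h = (b - a)/n = 0.437500

Simpson's rule: (h/3)[f(x₀) + 4f(x₁) + 2f(x₂) + ... + f(xₙ)]

x_0 = 1.0000, f(x_0) = 1.000000, coefficient = 1
x_1 = 1.4375, f(x_1) = 2.970459, coefficient = 4
x_2 = 1.8750, f(x_2) = 6.591797, coefficient = 2
x_3 = 2.3125, f(x_3) = 12.366455, coefficient = 4
x_4 = 2.7500, f(x_4) = 20.796875, coefficient = 1

I ≈ (0.437500/3) × 96.328125 = 14.047852
Exact value: 14.047852
Error: 0.000000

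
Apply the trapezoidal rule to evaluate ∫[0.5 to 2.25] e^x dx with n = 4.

f(x) = e^x
a = 0.5, b = 2.25, n = 4
h = (b - a)/n = 0.437500

Trapezoidal rule: (h/2)[f(x₀) + 2f(x₁) + 2f(x₂) + ... + f(xₙ)]

x_0 = 0.5000, f(x_0) = 1.648721, coefficient = 1
x_1 = 0.9375, f(x_1) = 2.553589, coefficient = 2
x_2 = 1.3750, f(x_2) = 3.955077, coefficient = 2
x_3 = 1.8125, f(x_3) = 6.125743, coefficient = 2
x_4 = 2.2500, f(x_4) = 9.487736, coefficient = 1

I ≈ (0.437500/2) × 36.405275 = 7.963654
Exact value: 7.839015
Error: 0.124639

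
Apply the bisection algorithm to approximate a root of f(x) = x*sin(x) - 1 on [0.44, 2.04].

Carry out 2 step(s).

f(x) = x*sin(x) - 1
Initial interval: [0.44, 2.04]

Iteration 1:
  c_1 = (0.440000 + 2.040000)/2 = 1.240000
  f(c_1) = f(1.240000) = 0.172772
  f(a) × f(c) < 0, new interval: [0.440000, 1.240000]
Iteration 2:
  c_2 = (0.440000 + 1.240000)/2 = 0.840000
  f(c_2) = f(0.840000) = -0.374500
  f(a) × f(c) ≥ 0, new interval: [0.840000, 1.240000]

After 2 iteration(s), the approximation is c_2 = 0.840000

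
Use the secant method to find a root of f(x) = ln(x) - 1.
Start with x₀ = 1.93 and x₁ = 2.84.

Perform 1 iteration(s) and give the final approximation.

f(x) = ln(x) - 1
x₀ = 1.93, x₁ = 2.84

Secant formula: x_{n+1} = x_n - f(x_n)(x_n - x_{n-1})/(f(x_n) - f(x_{n-1}))

Iteration 1:
  f(1.930000) = -0.342480
  f(2.840000) = 0.043804
  x_2 = 2.840000 - 0.043804×(2.840000 - 1.930000)/(0.043804 - (-0.342480))
       = 2.736807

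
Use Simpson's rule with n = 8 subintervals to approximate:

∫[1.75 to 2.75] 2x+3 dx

f(x) = 2x+3
a = 1.75, b = 2.75, n = 8
h = (b - a)/n = 0.125000

Simpson's rule: (h/3)[f(x₀) + 4f(x₁) + 2f(x₂) + ... + f(xₙ)]

x_0 = 1.7500, f(x_0) = 6.500000, coefficient = 1
x_1 = 1.8750, f(x_1) = 6.750000, coefficient = 4
x_2 = 2.0000, f(x_2) = 7.000000, coefficient = 2
x_3 = 2.1250, f(x_3) = 7.250000, coefficient = 4
x_4 = 2.2500, f(x_4) = 7.500000, coefficient = 2
x_5 = 2.3750, f(x_5) = 7.750000, coefficient = 4
x_6 = 2.5000, f(x_6) = 8.000000, coefficient = 2
x_7 = 2.6250, f(x_7) = 8.250000, coefficient = 4
x_8 = 2.7500, f(x_8) = 8.500000, coefficient = 1

I ≈ (0.125000/3) × 180.000000 = 7.500000
Exact value: 7.500000
Error: 0.000000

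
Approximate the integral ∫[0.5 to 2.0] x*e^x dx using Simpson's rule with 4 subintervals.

f(x) = x*e^x
a = 0.5, b = 2.0, n = 4
h = (b - a)/n = 0.375000

Simpson's rule: (h/3)[f(x₀) + 4f(x₁) + 2f(x₂) + ... + f(xₙ)]

x_0 = 0.5000, f(x_0) = 0.824361, coefficient = 1
x_1 = 0.8750, f(x_1) = 2.099016, coefficient = 4
x_2 = 1.2500, f(x_2) = 4.362929, coefficient = 2
x_3 = 1.6250, f(x_3) = 8.252431, coefficient = 4
x_4 = 2.0000, f(x_4) = 14.778112, coefficient = 1

I ≈ (0.375000/3) × 65.734117 = 8.216765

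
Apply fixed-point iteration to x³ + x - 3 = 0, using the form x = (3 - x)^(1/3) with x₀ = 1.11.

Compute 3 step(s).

Equation: x³ + x - 3 = 0
Fixed-point form: x = (3 - x)^(1/3)
x₀ = 1.11

x_1 = g(1.110000) = 1.236386
x_2 = g(1.236386) = 1.208188
x_3 = g(1.208188) = 1.214593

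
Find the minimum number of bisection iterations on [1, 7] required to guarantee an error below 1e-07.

We need (b-a)/2^n ≤ 1e-07
(7 - 1)/2^n ≤ 1e-07
6/2^n ≤ 1e-07
2^n ≥ 60000000
n ≥ log₂(60000000) = 25.84
n ≥ 26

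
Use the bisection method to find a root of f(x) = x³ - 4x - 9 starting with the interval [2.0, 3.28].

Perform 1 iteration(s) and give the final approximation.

f(x) = x³ - 4x - 9
Initial interval: [2.0, 3.28]

Iteration 1:
  c_1 = (2.000000 + 3.280000)/2 = 2.640000
  f(c_1) = f(2.640000) = -1.160256
  f(a) × f(c) ≥ 0, new interval: [2.640000, 3.280000]

After 1 iteration(s), the approximation is c_1 = 2.640000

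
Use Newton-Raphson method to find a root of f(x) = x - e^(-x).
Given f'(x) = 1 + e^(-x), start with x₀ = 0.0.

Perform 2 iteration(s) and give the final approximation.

f(x) = x - e^(-x)
f'(x) = 1 + e^(-x)
x₀ = 0.0

Newton-Raphson formula: x_{n+1} = x_n - f(x_n)/f'(x_n)

Iteration 1:
  f(0.000000) = -1.000000
  f'(0.000000) = 2.000000
  x_1 = 0.000000 - (-1.000000)/2.000000 = 0.500000
Iteration 2:
  f(0.500000) = -0.106531
  f'(0.500000) = 1.606531
  x_2 = 0.500000 - (-0.106531)/1.606531 = 0.566311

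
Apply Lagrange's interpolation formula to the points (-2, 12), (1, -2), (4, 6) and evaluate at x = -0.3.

Lagrange interpolation formula:
P(x) = Σ yᵢ × Lᵢ(x)
where Lᵢ(x) = Π_{j≠i} (x - xⱼ)/(xᵢ - xⱼ)

L_0(-0.3) = (-0.3 - 1)/(-2 - 1) × (-0.3 - 4)/(-2 - 4) = 0.310556
L_1(-0.3) = (-0.3 - (-2))/(1 - (-2)) × (-0.3 - 4)/(1 - 4) = 0.812222
L_2(-0.3) = (-0.3 - (-2))/(4 - (-2)) × (-0.3 - 1)/(4 - 1) = -0.122778

P(-0.3) = 12×L_0(-0.3) + (-2)×L_1(-0.3) + 6×L_2(-0.3)
P(-0.3) = 1.365556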